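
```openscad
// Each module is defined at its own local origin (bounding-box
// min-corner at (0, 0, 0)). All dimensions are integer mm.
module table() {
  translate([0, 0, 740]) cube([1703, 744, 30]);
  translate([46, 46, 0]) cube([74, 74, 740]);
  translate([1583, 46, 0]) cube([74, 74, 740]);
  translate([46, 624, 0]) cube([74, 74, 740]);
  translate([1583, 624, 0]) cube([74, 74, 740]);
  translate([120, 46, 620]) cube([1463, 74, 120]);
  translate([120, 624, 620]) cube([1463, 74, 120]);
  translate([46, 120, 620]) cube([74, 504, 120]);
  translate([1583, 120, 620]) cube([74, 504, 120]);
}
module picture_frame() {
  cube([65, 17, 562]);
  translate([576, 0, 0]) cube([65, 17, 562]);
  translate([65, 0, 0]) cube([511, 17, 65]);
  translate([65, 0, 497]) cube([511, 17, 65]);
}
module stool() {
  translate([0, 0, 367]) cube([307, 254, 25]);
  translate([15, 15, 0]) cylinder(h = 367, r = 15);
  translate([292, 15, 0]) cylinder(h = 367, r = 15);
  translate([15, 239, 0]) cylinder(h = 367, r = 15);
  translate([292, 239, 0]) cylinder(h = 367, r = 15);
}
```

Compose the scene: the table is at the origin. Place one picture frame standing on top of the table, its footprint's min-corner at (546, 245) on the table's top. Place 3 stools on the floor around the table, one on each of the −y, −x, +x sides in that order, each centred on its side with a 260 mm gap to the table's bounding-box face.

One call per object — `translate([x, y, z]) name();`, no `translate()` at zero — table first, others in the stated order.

table();
translate([546, 245, 770]) picture_frame();
translate([698, -514, 0]) stool();
translate([-567, 245, 0]) stool();
translate([1963, 245, 0]) stool();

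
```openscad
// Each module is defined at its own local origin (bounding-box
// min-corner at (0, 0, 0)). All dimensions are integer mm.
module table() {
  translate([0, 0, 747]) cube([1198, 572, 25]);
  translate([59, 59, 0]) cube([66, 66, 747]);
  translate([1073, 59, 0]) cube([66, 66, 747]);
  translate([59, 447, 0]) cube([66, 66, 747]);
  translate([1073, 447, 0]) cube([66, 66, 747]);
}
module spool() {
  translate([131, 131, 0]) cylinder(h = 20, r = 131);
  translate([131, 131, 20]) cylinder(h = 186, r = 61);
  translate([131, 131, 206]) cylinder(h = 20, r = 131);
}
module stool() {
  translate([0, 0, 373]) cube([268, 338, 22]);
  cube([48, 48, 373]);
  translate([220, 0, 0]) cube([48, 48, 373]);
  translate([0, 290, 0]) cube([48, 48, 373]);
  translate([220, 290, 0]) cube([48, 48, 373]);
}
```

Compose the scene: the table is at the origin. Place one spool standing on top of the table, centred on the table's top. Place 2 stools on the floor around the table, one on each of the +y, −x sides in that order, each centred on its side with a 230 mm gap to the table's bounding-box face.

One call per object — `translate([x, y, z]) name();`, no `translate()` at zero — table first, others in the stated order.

table();
translate([468, 155, 772]) spool();
translate([465, 802, 0]) stool();
translate([-498, 117, 0]) stool();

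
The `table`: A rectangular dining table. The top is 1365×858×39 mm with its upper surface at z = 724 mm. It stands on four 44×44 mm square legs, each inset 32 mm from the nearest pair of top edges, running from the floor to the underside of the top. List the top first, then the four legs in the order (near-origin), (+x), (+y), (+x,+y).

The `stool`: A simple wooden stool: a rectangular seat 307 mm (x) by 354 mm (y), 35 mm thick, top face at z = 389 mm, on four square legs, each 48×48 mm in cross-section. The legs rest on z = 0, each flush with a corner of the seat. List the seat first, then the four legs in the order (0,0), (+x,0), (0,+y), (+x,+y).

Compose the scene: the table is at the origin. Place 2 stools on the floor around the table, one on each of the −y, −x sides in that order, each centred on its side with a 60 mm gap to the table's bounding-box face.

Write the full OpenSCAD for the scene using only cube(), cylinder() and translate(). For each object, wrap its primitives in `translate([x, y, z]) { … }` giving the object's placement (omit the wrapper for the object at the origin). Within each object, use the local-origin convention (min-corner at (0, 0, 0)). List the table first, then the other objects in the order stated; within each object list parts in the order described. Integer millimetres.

translate([0, 0, 685]) cube([1365, 858, 39]);
translate([32, 32, 0]) cube([44, 44, 685]);
translate([1289, 32, 0]) cube([44, 44, 685]);
translate([32, 782, 0]) cube([44, 44, 685]);
translate([1289, 782, 0]) cube([44, 44, 685]);
translate([529, -414, 0]) {
  translate([0, 0, 354]) cube([307, 354, 35]);
  cube([48, 48, 354]);
  translate([259, 0, 0]) cube([48, 48, 354]);
  translate([0, 306, 0]) cube([48, 48, 354]);
  translate([259, 306, 0]) cube([48, 48, 354]);
}
translate([-367, 252, 0]) {
  translate([0, 0, 354]) cube([307, 354, 35]);
  cube([48, 48, 354]);
  translate([259, 0, 0]) cube([48, 48, 354]);
  translate([0, 306, 0]) cube([48, 48, 354]);
  translate([259, 306, 0]) cube([48, 48, 354]);
}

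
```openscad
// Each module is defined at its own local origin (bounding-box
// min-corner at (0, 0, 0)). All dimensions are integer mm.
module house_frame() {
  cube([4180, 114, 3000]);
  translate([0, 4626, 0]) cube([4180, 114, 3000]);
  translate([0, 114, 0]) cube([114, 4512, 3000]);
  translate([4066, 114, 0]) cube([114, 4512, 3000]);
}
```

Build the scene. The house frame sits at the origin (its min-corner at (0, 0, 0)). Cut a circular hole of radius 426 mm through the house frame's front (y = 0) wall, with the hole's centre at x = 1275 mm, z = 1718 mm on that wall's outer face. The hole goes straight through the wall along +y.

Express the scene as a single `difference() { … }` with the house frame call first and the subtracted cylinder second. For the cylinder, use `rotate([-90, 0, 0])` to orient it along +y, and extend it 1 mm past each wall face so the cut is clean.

difference() {
  house_frame();
  translate([1275, -1, 1718]) rotate([-90, 0, 0]) cylinder(h = 116, r = 426);
}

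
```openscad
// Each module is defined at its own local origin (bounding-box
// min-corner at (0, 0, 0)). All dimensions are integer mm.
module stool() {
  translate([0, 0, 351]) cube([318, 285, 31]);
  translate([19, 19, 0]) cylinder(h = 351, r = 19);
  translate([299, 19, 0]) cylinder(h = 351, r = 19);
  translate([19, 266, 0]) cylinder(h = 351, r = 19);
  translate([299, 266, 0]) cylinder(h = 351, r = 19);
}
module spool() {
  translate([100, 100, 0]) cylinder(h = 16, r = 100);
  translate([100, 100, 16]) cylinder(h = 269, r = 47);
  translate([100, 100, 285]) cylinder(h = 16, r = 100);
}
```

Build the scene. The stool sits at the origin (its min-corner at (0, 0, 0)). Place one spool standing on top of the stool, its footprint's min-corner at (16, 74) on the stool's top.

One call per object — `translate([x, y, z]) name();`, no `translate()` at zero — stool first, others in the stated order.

stool();
translate([16, 74, 382]) spool();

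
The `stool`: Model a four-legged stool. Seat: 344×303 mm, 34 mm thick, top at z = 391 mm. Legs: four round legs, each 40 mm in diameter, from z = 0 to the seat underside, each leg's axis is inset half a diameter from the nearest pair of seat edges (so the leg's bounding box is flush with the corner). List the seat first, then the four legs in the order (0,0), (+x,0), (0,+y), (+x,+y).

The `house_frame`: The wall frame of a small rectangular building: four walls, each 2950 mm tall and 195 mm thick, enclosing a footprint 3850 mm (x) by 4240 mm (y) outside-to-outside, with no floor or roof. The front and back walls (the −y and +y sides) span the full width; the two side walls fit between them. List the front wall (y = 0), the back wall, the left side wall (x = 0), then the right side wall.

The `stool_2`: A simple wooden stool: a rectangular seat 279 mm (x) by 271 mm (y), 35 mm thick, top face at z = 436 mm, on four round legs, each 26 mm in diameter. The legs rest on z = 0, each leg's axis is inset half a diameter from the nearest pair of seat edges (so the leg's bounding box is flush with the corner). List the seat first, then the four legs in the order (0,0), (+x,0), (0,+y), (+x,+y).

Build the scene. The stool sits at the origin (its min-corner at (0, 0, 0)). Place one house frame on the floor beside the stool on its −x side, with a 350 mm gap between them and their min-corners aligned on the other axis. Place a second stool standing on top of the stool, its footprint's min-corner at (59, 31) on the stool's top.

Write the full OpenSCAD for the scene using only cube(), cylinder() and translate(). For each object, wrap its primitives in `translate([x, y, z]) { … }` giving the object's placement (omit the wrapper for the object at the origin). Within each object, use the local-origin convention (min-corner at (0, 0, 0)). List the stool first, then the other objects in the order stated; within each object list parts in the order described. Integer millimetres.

translate([0, 0, 357]) cube([344, 303, 34]);
translate([20, 20, 0]) cylinder(h = 357, r = 20);
translate([324, 20, 0]) cylinder(h = 357, r = 20);
translate([20, 283, 0]) cylinder(h = 357, r = 20);
translate([324, 283, 0]) cylinder(h = 357, r = 20);
translate([-4200, 0, 0]) {
  cube([3850, 195, 2950]);
  translate([0, 4045, 0]) cube([3850, 195, 2950]);
  translate([0, 195, 0]) cube([195, 3850, 2950]);
  translate([3655, 195, 0]) cube([195, 3850, 2950]);
}
translate([59, 31, 391]) {
  translate([0, 0, 401]) cube([279, 271, 35]);
  translate([13, 13, 0]) cylinder(h = 401, r = 13);
  translate([266, 13, 0]) cylinder(h = 401, r = 13);
  translate([13, 258, 0]) cylinder(h = 401, r = 13);
  translate([266, 258, 0]) cylinder(h = 401, r = 13);
}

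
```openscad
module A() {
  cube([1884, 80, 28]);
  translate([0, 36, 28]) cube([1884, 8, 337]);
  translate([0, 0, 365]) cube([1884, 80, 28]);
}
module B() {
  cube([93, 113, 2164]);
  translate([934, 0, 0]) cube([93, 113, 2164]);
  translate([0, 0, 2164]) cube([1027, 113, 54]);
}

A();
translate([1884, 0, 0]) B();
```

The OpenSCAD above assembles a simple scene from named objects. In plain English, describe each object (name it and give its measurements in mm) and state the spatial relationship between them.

A is an I-beam lying along x, 1884 mm long. Overall section height 393 mm. Two flanges 80 mm wide (y) and 28 mm thick, one on the floor and one at the top; a web 8 mm thick runs between them, centred on the flange width.

B is a rectangular door frame: two vertical jambs of 93×113 mm section, 2164 mm tall, with a clear opening 841 mm wide between their inner faces. A header 54 mm tall and 113 mm deep lies on top of the jambs and spans the full outside width.

The door frame is against the I-beam's +x side, with their −y faces flush.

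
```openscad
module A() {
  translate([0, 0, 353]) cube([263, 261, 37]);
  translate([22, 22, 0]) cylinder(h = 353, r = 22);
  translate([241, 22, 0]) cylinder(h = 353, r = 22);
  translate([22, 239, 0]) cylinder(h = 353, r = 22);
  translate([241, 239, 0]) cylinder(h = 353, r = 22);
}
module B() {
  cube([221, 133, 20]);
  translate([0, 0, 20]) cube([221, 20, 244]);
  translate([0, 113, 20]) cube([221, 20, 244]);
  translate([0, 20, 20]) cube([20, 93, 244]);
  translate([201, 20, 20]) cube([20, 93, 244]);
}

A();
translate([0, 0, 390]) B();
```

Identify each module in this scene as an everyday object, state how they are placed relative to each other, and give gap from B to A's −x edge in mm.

A is a stool. B is an open box. The open box is on top of the stool. The gap from the open box to the stool's −x edge is 0 mm.

The open box's min-x is at 0; the stool's min-x is 0; gap = 0 mm.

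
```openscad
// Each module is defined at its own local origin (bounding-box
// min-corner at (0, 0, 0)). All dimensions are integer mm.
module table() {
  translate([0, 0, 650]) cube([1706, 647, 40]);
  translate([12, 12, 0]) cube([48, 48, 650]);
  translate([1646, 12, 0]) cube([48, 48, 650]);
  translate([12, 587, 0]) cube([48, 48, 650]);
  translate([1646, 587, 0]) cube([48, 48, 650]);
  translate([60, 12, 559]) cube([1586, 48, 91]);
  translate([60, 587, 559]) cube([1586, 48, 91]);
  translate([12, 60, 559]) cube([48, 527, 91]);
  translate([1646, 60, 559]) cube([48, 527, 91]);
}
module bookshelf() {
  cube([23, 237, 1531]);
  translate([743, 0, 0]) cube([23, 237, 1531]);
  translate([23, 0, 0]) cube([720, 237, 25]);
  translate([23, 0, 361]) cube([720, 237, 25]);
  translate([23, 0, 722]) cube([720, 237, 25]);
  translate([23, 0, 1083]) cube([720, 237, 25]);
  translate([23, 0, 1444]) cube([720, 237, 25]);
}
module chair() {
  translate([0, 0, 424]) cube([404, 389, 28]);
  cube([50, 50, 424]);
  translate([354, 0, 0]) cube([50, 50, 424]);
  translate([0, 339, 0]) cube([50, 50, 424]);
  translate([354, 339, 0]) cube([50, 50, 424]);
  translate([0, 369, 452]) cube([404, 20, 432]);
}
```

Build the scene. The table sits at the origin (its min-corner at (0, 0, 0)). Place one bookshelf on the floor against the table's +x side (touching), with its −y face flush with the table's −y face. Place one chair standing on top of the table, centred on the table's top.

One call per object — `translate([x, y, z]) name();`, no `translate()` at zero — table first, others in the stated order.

table();
translate([1706, 0, 0]) bookshelf();
translate([651, 129, 690]) chair();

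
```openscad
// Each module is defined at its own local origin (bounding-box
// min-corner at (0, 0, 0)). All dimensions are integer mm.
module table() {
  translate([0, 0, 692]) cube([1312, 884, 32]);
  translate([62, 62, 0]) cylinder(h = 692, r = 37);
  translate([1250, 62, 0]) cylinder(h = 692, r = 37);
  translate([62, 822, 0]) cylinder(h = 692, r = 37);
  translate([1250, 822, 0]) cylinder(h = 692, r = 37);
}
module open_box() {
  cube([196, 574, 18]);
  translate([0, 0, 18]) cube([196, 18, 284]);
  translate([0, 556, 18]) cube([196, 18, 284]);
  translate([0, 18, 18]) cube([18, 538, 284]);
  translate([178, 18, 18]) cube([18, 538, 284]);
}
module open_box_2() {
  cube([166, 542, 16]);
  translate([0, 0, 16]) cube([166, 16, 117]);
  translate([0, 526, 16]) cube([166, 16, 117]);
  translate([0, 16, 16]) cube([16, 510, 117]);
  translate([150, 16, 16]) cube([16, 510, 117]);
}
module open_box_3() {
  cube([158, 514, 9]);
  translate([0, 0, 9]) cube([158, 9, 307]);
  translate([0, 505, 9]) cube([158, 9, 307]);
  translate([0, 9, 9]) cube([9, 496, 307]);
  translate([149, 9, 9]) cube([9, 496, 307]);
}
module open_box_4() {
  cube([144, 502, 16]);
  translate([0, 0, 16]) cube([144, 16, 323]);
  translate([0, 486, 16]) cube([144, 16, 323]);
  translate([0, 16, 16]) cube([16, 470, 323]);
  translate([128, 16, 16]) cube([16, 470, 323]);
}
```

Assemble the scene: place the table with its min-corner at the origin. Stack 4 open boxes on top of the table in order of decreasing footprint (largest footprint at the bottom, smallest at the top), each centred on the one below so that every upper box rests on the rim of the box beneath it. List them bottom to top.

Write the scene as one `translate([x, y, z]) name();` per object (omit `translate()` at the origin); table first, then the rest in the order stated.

table();
translate([558, 155, 724]) open_box();
translate([573, 171, 1026]) open_box_2();
translate([577, 185, 1159]) open_box_3();
translate([584, 191, 1475]) open_box_4();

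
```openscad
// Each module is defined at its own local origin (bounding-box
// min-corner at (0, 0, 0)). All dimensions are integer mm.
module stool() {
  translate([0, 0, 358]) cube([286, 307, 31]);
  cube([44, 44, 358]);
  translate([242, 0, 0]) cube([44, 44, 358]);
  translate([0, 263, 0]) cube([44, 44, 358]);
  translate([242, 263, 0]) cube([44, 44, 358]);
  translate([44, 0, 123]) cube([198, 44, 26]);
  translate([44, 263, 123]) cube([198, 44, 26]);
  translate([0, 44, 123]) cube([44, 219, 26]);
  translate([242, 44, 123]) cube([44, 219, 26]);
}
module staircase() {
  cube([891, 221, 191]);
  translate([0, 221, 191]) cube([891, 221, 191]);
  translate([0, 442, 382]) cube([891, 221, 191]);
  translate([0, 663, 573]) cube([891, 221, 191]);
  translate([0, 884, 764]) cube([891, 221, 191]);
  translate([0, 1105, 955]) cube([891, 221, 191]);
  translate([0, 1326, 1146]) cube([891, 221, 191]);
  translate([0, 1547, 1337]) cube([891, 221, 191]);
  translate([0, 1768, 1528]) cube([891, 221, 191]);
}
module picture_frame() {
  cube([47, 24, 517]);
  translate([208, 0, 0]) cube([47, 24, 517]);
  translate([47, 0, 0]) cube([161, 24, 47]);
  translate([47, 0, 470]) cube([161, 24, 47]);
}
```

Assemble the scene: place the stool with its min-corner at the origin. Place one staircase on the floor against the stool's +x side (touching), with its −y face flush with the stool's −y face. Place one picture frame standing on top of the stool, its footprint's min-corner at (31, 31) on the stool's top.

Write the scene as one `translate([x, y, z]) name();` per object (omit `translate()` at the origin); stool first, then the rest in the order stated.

stool();
translate([286, 0, 0]) staircase();
translate([31, 31, 389]) picture_frame();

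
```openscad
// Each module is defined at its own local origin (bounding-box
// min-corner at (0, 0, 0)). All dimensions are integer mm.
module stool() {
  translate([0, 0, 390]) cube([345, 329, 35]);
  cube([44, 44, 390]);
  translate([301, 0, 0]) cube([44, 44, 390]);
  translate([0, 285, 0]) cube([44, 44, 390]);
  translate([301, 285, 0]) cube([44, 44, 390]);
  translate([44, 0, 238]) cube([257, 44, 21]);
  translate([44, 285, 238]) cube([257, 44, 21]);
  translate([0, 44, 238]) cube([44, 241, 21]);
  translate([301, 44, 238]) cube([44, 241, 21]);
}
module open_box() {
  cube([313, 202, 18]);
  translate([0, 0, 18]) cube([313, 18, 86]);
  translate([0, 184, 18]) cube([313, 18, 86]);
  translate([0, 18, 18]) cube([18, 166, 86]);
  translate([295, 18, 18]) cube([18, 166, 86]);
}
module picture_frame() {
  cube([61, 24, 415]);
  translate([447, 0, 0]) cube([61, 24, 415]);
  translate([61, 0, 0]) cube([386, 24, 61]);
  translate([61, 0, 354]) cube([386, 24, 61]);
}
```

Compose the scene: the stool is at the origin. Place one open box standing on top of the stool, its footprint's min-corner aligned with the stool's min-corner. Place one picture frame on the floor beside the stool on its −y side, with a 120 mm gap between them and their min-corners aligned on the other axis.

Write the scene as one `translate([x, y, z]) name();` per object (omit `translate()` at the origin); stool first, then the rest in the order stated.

stool();
translate([0, 0, 425]) open_box();
translate([0, -144, 0]) picture_frame();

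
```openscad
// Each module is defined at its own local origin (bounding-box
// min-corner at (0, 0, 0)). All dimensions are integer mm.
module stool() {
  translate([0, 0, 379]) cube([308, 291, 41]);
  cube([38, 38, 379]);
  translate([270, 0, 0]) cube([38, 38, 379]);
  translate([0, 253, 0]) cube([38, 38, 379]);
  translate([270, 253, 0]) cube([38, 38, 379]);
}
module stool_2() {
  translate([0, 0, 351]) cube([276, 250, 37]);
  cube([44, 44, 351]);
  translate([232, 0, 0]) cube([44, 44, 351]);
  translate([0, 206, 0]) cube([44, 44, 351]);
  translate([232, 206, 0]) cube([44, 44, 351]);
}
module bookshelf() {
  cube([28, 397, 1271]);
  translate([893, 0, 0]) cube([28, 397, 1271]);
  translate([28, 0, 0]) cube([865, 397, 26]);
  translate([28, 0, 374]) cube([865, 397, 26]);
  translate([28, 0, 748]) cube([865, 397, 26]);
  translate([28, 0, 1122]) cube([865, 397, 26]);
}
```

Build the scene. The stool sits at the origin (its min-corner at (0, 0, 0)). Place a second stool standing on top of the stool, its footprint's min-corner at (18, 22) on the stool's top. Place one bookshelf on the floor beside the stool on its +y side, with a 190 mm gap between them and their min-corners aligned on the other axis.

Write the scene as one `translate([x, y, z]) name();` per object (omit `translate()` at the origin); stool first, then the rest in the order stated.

stool();
translate([18, 22, 420]) stool_2();
translate([0, 481, 0]) bookshelf();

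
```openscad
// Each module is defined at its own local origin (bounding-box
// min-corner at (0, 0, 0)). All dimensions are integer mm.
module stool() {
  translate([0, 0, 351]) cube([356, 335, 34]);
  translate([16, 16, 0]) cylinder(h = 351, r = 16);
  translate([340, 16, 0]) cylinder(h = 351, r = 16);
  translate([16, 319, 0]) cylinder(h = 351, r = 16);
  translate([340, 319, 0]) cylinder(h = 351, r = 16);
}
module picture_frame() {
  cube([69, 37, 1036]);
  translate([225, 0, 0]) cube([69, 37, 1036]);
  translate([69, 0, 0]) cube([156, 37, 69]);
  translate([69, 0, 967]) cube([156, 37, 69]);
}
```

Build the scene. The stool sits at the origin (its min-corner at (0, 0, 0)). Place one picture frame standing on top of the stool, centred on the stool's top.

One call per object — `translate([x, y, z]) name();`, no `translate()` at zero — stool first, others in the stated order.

stool();
translate([31, 149, 385]) picture_frame();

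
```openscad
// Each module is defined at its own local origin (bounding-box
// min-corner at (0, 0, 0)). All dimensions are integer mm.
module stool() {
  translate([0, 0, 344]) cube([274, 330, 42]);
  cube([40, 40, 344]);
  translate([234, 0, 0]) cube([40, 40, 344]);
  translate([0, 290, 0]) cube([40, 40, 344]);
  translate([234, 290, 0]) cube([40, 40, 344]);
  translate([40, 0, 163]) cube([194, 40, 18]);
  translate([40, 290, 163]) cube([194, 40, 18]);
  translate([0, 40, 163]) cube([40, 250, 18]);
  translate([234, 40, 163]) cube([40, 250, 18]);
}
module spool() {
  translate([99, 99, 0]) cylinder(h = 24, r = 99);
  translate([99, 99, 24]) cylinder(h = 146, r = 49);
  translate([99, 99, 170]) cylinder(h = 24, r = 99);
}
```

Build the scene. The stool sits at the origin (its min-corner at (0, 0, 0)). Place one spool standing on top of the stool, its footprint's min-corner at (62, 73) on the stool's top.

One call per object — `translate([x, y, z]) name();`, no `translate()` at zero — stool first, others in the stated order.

stool();
translate([62, 73, 386]) spool();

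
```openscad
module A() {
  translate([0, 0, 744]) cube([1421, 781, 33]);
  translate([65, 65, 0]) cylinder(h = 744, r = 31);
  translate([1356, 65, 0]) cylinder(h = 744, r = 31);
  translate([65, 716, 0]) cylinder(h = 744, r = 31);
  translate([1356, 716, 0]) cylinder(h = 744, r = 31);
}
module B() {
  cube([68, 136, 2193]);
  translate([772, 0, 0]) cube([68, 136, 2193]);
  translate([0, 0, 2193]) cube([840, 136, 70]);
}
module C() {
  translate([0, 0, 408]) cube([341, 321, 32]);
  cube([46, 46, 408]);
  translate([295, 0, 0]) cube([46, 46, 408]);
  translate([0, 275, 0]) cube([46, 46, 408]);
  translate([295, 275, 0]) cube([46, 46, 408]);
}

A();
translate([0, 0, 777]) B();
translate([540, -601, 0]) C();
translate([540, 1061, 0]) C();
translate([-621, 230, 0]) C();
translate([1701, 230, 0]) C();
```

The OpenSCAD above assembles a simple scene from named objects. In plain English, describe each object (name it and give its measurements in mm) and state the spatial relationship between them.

A is a rectangular dining table. The top is 1421×781×33 mm with its upper surface at z = 777 mm. It stands on four round legs of 62 mm diameter, each leg's bounding box inset 34 mm from the nearest pair of top edges, running from the floor to the underside of the top.

B is a rectangular door frame: two vertical jambs of 68×136 mm section, 2193 mm tall, with a clear opening 704 mm wide between their inner faces. A header 70 mm tall and 136 mm deep lies on top of the jambs and spans the full outside width.

C is a four-legged stool. The seat is a 341×321×32 mm slab whose top surface is at z = 440 mm; four square legs, each 46×46 mm in cross-section, run from the floor (z = 0) to the underside of the seat, each flush with a corner of the seat.

The door frame is on top of the table. Four stools sit around the table at the −y, +y, −x, +x sides.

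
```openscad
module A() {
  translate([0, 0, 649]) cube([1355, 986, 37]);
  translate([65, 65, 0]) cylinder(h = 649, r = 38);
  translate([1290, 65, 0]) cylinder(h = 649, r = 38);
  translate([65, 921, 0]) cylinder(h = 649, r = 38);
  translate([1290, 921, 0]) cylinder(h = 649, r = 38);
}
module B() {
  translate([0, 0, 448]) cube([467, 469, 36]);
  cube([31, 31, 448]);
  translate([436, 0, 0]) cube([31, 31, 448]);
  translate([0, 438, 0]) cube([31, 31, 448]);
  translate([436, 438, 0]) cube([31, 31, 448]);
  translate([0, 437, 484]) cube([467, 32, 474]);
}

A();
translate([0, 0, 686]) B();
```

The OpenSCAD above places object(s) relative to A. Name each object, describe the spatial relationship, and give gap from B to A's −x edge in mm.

A is a table. B is a chair. The chair is on top of the table. The gap from the chair to the table's −x edge is 0 mm.

The chair's min-x is at 0; the table's min-x is 0; gap = 0 mm.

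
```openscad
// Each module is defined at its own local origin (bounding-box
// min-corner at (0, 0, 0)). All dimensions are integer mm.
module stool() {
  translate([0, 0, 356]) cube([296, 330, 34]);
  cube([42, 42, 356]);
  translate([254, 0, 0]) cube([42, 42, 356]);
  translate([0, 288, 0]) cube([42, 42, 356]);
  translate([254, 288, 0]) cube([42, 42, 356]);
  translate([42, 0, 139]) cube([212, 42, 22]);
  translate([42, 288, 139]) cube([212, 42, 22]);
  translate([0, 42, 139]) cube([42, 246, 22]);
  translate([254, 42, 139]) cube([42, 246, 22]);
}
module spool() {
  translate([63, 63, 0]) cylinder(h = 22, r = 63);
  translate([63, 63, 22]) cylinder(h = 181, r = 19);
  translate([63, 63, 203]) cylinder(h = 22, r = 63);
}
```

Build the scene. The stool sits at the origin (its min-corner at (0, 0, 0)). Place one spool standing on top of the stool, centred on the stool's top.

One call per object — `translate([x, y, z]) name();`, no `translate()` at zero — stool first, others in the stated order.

stool();
translate([85, 102, 390]) spool();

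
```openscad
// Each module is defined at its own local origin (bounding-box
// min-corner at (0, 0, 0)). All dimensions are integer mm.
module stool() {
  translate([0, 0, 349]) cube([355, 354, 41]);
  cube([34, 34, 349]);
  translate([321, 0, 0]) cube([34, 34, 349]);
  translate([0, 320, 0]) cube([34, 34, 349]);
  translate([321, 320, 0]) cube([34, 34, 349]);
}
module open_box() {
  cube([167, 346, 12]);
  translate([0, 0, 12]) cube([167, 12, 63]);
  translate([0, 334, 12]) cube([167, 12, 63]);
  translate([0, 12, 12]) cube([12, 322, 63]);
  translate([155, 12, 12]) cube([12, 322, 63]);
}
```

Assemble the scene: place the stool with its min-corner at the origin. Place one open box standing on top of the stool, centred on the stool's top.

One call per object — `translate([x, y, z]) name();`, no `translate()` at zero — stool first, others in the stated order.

stool();
translate([94, 4, 390]) open_box();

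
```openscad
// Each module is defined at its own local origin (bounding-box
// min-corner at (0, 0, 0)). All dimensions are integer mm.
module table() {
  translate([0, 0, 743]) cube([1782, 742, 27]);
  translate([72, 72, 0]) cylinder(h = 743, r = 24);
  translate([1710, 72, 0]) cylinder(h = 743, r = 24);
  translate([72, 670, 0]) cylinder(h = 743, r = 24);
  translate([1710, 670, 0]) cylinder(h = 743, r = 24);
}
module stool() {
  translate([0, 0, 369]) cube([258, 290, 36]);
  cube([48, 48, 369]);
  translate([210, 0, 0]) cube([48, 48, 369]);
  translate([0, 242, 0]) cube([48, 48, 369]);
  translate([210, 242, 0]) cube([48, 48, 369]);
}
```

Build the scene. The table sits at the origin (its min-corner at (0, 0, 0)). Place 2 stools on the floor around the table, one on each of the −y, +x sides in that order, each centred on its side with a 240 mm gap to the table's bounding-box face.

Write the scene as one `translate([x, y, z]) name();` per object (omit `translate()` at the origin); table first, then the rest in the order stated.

table();
translate([762, -530, 0]) stool();
translate([2022, 226, 0]) stool();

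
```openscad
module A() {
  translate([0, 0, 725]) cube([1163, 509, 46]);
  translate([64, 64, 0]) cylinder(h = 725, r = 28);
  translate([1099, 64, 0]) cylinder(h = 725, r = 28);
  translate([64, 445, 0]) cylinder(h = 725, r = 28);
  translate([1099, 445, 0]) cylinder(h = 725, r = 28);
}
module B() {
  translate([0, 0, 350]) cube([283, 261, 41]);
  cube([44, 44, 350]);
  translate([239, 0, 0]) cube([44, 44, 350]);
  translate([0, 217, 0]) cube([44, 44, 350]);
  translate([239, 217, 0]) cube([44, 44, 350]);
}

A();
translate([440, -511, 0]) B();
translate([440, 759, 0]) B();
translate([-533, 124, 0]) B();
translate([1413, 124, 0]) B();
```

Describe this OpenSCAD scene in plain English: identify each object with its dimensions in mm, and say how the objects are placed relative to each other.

A is a table: top 1163 mm (x) × 509 mm (y), 46 mm thick, upper face at z = 771 mm, on four round legs of 56 mm diameter, each leg's bounding box inset 36 mm from the nearest pair of top edges, running from z = 0 to the bottom of the top.

B is a simple wooden stool: a rectangular seat 283 mm (x) by 261 mm (y), 41 mm thick, top face at z = 391 mm, on four square legs, each 44×44 mm in cross-section. The legs rest on z = 0, each flush with a corner of the seat.

Four stools sit around the table at the −y, +y, −x, +x sides.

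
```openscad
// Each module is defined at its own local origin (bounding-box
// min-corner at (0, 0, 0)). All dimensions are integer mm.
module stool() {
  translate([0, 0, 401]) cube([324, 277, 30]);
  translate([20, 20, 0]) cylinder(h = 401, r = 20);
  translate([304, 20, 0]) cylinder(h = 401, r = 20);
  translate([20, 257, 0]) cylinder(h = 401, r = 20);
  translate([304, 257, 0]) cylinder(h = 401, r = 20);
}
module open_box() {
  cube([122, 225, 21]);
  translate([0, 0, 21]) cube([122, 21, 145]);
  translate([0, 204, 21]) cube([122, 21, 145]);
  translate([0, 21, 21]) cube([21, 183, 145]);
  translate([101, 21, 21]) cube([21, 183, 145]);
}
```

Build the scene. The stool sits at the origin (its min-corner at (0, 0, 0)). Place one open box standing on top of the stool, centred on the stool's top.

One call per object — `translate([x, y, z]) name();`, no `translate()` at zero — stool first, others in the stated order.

stool();
translate([101, 26, 431]) open_box();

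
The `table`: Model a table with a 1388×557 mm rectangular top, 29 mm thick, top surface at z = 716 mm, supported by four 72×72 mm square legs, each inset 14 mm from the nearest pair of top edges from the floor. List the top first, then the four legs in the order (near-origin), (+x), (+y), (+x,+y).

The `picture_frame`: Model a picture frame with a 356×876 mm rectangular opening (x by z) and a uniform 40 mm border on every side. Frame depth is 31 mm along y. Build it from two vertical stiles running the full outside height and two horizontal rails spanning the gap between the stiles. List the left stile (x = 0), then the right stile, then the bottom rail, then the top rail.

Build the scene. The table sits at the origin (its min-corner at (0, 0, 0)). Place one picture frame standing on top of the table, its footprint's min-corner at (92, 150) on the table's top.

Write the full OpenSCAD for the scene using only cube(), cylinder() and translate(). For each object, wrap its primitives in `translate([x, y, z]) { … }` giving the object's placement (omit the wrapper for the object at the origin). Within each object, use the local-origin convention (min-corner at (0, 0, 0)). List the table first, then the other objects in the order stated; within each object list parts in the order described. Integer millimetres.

translate([0, 0, 687]) cube([1388, 557, 29]);
translate([14, 14, 0]) cube([72, 72, 687]);
translate([1302, 14, 0]) cube([72, 72, 687]);
translate([14, 471, 0]) cube([72, 72, 687]);
translate([1302, 471, 0]) cube([72, 72, 687]);
translate([92, 150, 716]) {
  cube([40, 31, 956]);
  translate([396, 0, 0]) cube([40, 31, 956]);
  translate([40, 0, 0]) cube([356, 31, 40]);
  translate([40, 0, 916]) cube([356, 31, 40]);
}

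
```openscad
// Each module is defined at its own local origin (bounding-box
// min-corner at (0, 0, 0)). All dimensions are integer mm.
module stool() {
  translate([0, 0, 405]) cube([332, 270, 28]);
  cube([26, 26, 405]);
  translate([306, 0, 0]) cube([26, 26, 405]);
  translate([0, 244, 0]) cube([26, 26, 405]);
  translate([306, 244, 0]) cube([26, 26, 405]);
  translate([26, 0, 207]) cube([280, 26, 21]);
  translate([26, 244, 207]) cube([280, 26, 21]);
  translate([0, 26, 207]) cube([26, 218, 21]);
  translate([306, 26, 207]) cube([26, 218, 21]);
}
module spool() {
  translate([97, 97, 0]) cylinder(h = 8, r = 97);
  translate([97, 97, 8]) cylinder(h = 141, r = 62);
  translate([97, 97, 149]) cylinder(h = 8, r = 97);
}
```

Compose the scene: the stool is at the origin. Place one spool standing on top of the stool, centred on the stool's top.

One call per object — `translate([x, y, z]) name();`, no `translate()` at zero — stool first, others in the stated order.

stool();
translate([69, 38, 433]) spool();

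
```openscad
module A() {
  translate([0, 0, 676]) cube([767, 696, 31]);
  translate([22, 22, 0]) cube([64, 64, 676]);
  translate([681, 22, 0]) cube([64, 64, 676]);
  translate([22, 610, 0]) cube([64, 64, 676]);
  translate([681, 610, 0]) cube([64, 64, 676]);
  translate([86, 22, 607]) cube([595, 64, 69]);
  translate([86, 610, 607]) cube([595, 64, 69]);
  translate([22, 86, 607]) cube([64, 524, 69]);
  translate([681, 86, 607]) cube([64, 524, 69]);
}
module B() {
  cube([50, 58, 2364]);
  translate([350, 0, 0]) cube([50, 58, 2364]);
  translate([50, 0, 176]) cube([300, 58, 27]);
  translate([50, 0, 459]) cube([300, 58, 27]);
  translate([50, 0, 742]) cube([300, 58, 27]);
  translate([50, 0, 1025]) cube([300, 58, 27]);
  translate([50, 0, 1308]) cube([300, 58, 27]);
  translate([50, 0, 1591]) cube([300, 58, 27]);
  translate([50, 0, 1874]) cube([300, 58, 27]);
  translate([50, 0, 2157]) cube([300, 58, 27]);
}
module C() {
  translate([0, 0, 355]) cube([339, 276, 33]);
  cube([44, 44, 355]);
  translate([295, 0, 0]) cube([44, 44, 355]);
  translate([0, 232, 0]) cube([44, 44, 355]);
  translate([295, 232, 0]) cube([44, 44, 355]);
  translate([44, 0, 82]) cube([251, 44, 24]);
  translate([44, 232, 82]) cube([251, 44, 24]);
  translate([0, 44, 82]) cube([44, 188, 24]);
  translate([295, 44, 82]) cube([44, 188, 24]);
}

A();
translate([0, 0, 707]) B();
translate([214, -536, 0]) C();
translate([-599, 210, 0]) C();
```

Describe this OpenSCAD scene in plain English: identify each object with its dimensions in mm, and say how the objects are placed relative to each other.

A is a table with a 767×696 mm rectangular top, 31 mm thick, top surface at z = 707 mm, supported by four 64×64 mm square legs, each inset 22 mm from the nearest pair of top edges, running from the floor. Four apron rails, 64 mm thick and 69 mm tall, run between adjacent legs with their top edges flush with the underside of the top and their outer faces flush with the legs' outer faces.

B is a straight ladder. Two 50×58 mm vertical rails, 2364 mm tall, stand 400 mm apart (outside-to-outside) with their front faces coplanar on the −y side. 8 rungs, each 58 mm deep and 27 mm tall, span between the inner faces of the rails, front faces flush with the rails. The lowest rung's underside is at z = 176 mm and rungs are spaced 283 mm apart (underside to underside).

C is a simple wooden stool: a rectangular seat 339 mm (x) by 276 mm (y), 33 mm thick, top face at z = 388 mm, on four square legs, each 44×44 mm in cross-section. The legs rest on z = 0, each flush with a corner of the seat. Four stretchers, 44 mm wide and 24 mm tall, connect adjacent legs with their undersides at z = 82 mm, each running between the inner faces of the legs it joins and aligned with the legs' outer faces on the other axis.

The ladder is on top of the table. Two stools sit around the table at the −y, −x sides.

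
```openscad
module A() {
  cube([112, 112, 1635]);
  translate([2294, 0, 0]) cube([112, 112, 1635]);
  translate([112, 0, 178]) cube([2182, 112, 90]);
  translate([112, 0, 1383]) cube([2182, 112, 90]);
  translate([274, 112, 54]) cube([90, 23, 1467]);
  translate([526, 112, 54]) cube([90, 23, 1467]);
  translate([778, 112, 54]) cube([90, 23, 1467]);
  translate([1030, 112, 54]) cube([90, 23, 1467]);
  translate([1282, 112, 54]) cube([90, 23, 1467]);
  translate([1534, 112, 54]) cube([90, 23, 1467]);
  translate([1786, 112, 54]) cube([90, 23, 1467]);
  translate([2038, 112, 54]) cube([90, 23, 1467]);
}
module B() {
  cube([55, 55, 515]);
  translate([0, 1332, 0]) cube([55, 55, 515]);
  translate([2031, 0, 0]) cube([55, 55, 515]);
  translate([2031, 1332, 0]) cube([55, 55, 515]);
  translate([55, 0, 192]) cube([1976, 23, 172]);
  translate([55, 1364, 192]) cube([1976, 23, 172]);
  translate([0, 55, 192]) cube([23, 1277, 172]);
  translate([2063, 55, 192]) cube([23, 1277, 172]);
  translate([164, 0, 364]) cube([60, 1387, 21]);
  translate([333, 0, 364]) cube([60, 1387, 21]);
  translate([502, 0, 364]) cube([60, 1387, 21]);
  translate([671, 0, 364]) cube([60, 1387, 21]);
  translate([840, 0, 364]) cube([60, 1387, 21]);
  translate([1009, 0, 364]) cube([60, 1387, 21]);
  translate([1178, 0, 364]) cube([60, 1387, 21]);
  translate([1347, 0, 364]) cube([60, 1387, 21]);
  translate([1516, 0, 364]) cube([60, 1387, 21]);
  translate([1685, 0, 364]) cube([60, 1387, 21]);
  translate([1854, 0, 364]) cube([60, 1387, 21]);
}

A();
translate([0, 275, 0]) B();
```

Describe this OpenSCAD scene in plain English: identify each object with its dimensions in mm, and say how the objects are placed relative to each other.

A is a fence section. Two 112×112 mm posts, 1635 mm tall, stand on the floor with a clear span of 2182 mm between their inner faces. Two horizontal rails of 112×90 mm section span the gap between the posts with their undersides at z = 178 mm and z = 1383 mm, flush with the posts' −y face. 8 pickets, each 90 mm wide, 23 mm thick and 1467 mm tall, are fixed to the +y face of the rails with their bottoms at z = 54 mm, evenly spaced across the span with equal gaps (rounded down to the nearest mm) at the −x end and between each pair — any rounding remainder accumulates at the +x end.

B is a bed frame 2086 mm long (x) by 1387 mm wide (y). Four 55×55 mm corner posts, 515 mm tall, at the corners of the footprint. Four rails of 23 mm thickness and 172 mm height run between adjacent posts with their undersides at z = 192 mm, their outer faces flush with the outside of the frame (the two x-running rails run between the posts' inner faces; the two y-running rails run between the posts' inner faces). 11 slats, each 60 mm wide (x) and 21 mm thick, lie across the top of the two x-running rails, running the full 1387 mm width of the frame in y; the slats are evenly spaced along x between the inner faces of the end posts with equal gaps (rounded down to the nearest mm) at the −x end and between each pair — any rounding remainder accumulates at the +x end.

The bed frame is on the floor beside the fence section on its +y side.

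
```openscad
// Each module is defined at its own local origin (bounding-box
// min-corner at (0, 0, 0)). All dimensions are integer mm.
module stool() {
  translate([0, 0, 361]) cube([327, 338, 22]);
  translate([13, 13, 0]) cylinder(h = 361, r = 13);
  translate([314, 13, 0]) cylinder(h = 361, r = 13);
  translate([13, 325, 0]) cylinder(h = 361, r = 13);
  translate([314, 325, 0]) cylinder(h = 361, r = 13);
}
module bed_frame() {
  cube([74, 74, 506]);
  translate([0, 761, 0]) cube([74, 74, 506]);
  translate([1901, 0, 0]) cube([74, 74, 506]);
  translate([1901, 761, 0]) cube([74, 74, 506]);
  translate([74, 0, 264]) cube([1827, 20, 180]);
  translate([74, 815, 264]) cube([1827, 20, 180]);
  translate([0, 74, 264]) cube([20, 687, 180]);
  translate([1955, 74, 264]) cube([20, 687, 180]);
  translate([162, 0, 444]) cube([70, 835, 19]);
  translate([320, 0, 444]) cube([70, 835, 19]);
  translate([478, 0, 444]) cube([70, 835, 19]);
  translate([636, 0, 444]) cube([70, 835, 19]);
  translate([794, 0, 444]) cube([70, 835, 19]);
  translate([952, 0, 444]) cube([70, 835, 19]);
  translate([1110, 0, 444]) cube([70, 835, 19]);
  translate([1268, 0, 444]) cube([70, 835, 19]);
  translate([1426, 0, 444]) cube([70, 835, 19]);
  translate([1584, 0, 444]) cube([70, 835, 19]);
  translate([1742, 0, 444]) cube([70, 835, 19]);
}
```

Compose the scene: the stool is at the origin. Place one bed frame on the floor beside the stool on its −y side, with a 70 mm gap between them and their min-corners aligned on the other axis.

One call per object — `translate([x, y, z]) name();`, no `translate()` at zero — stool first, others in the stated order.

stool();
translate([0, -905, 0]) bed_frame();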